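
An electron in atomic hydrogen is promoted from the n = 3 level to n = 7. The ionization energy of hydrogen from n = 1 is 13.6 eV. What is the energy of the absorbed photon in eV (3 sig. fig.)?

E_7 = −13.60/49 = −0.2776 eV and E_3 = −13.60/9 = −1.511 eV.
The photon energy is |E_7 − E_3| = 1.23 eV.

1.23 eV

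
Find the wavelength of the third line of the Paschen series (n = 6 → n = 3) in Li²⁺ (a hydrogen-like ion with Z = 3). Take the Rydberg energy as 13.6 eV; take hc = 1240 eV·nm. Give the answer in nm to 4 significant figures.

121.6 nm

The Paschen series terminates on n_f = 3; the third line has n_i = 3+3 = 6.
ΔE = 122.4 × (1/3² − 1/6²) = 10.20 eV.
λ = 1240 / 10.20 = 121.6 nm.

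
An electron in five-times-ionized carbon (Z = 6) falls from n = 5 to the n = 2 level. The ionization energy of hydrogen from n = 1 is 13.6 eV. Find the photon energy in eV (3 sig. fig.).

103 eV

The Bohr energies scale as Z², so for Z = 6: E_n = −489.6/n² eV.
E_5 = −489.6/25 = −19.58 eV and E_2 = −489.6/4 = −122.4 eV.
The photon energy is |E_5 − E_2| = 103 eV.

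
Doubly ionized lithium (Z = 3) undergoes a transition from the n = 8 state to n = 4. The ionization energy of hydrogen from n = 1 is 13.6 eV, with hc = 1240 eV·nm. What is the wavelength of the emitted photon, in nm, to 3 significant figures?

For Z = 3 the level energies scale as Z², so the effective Rydberg energy is 13.6 × 9 = 122.4 eV.
ΔE = 122.4 × (1/4² − 1/8²) = 122.4 × 0.04688 = 5.738 eV.
λ = hc/ΔE = 1240 / 5.738 = 216 nm.

216 nm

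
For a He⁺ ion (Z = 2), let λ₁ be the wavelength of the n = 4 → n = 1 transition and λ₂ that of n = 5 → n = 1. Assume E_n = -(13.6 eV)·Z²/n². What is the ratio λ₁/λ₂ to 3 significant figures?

1.02

λ ∝ 1/ΔE ∝ 1/(1/n_f² − 1/n_i²), and the Z² and hc factors cancel in the ratio.
λ₁/λ₂ = (1/1² − 1/5²)/(1/1² − 1/4²) = 0.9600/0.9375 = 1.02.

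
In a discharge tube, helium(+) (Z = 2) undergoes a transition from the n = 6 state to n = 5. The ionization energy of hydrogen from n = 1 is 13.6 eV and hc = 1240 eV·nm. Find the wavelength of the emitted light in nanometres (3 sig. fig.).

For Z = 2 the level energies scale as Z², so the effective Rydberg energy is 13.6 × 4 = 54.40 eV.
ΔE = 54.40 × (1/5² − 1/6²) = 54.40 × 0.01222 = 0.6649 eV.
λ = hc/ΔE = 1240 / 0.6649 = 1860 nm.

1860 nm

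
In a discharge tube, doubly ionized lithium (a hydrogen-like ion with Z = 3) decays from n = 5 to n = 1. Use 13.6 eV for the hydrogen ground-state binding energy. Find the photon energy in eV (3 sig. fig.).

The Bohr energies scale as Z², so for Z = 3: E_n = −122.4/n² eV.
E_5 = −122.4/25 = −4.896 eV and E_1 = −122.4/1 = −122.4 eV.
The photon energy is |E_5 − E_1| = 118 eV.

118 eV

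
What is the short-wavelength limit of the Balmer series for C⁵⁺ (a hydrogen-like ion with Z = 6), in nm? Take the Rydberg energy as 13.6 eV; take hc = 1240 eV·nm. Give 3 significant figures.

10.1 nm

The Balmer series has lower level n_f = 2; the series limit corresponds to n_i → ∞.
ΔE_max = 13.6 × 36 / 2² = 122.4 eV.
λ_min = 1240 / 122.4 = 10.1 nm.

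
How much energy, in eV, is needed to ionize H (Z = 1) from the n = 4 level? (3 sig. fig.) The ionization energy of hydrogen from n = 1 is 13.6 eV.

0.850 eV

E_4 = −13.60/16 = −0.850 eV, so ionization (to E = 0) requires 0.850 eV.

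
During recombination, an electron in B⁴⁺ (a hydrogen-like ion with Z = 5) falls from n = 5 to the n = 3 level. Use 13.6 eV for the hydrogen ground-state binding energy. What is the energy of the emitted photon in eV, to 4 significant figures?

24.18 eV

The Bohr energies scale as Z², so for Z = 5: E_n = −340.0/n² eV.
E_5 = −340.0/25 = −13.60 eV and E_3 = −340.0/9 = −37.78 eV.
The photon energy is |E_5 − E_3| = 24.18 eV.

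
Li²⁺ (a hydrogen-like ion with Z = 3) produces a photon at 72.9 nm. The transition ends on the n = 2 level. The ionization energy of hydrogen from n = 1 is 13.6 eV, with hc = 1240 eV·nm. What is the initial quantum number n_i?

The photon energy is ΔE = hc/λ = 1240 / 72.9 = 17.01 eV.
With Z = 3, ΔE = 122.4 × (1/n_f² − 1/n_i²), so 1/n_f² − 1/n_i² = 0.1390.
With n_f = 2: 1/n_i² = 1/4 − 0.1390 = 0.1110, so n_i ≈ 3.00.

n_i = 3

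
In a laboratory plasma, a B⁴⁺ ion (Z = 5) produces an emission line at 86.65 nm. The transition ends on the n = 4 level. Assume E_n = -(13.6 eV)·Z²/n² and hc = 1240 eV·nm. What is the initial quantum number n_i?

The photon energy is ΔE = hc/λ = 1240 / 86.65 = 14.31 eV.
With Z = 5, ΔE = 340.0 × (1/n_f² − 1/n_i²), so 1/n_f² − 1/n_i² = 0.04209.
With n_f = 4: 1/n_i² = 1/16 − 0.04209 = 0.02041, so n_i ≈ 7.00.

n_i = 7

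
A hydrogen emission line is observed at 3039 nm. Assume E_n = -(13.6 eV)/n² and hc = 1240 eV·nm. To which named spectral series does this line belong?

ΔE = 1240/3039 = 0.4080 eV.
This matches 13.6 × (1/5² − 1/10²), so n_f = 5: the Pfund series.

Pfund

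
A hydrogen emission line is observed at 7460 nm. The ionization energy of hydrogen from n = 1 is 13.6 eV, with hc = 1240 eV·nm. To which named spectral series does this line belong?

Pfund

ΔE = 1240/7460 = 0.1662 eV.
This matches 13.6 × (1/5² − 1/6²), so n_f = 5: the Pfund series.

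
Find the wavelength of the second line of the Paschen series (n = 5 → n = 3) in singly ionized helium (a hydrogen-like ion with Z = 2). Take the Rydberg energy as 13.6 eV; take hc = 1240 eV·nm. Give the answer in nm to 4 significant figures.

320.5 nm

The Paschen series terminates on n_f = 3; the second line has n_i = 3+2 = 5.
ΔE = 54.40 × (1/3² − 1/5²) = 3.868 eV.
λ = 1240 / 3.868 = 320.5 nm.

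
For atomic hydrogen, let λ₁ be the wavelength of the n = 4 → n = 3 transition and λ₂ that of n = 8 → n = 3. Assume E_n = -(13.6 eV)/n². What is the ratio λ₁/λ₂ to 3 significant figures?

1.96

λ ∝ 1/ΔE ∝ 1/(1/n_f² − 1/n_i²), and the Z² and hc factors cancel in the ratio.
λ₁/λ₂ = (1/3² − 1/8²)/(1/3² − 1/4²) = 0.09549/0.04861 = 1.96.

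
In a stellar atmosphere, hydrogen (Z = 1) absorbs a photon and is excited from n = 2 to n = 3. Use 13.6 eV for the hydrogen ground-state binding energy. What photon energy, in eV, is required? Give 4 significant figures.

E_3 = −13.60/9 = −1.511 eV and E_2 = −13.60/4 = −3.400 eV.
The photon energy is |E_3 − E_2| = 1.889 eV.

1.889 eV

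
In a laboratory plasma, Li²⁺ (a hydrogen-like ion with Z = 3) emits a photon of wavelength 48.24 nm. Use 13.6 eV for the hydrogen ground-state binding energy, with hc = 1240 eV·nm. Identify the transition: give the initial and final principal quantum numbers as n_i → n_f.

The photon energy is ΔE = hc/λ = 1240 / 48.24 = 25.70 eV.
With Z = 3, ΔE = 122.4 × (1/n_f² − 1/n_i²), so 1/n_f² − 1/n_i² = 0.2100.
Trying n_f = 2 gives 1/n_i² = 0.03999, i.e. n_i ≈ 5; this pair matches.

n_i = 5, n_f = 2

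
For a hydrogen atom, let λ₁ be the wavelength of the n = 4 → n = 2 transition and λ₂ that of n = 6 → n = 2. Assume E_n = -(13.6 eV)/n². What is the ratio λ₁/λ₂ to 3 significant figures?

1.19

λ ∝ 1/ΔE ∝ 1/(1/n_f² − 1/n_i²), and the Z² and hc factors cancel in the ratio.
λ₁/λ₂ = (1/2² − 1/6²)/(1/2² − 1/4²) = 0.2222/0.1875 = 1.19.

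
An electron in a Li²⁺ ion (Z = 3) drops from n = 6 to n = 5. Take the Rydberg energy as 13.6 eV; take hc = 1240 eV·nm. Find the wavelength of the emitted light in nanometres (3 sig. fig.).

For Z = 3 the level energies scale as Z², so the effective Rydberg energy is 13.6 × 9 = 122.4 eV.
ΔE = 122.4 × (1/5² − 1/6²) = 122.4 × 0.01222 = 1.496 eV.
λ = hc/ΔE = 1240 / 1.496 = 829 nm.

829 nm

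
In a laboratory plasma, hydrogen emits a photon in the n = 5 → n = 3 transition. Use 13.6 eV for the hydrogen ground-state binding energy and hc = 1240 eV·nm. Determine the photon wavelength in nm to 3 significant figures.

ΔE = 13.60 × (1/3² − 1/5²) = 13.60 × 0.07111 = 0.9671 eV.
λ = hc/ΔE = 1240 / 0.9671 = 1280 nm.

1280 nm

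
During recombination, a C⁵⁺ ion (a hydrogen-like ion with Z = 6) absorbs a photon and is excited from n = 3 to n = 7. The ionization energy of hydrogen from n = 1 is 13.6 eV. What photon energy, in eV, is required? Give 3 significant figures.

The Bohr energies scale as Z², so for Z = 6: E_n = −489.6/n² eV.
E_7 = −489.6/49 = −9.992 eV and E_3 = −489.6/9 = −54.40 eV.
The photon energy is |E_7 − E_3| = 44.4 eV.

44.4 eV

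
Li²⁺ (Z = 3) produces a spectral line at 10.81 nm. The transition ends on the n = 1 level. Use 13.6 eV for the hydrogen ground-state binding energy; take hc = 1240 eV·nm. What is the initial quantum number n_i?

The photon energy is ΔE = hc/λ = 1240 / 10.81 = 114.7 eV.
With Z = 3, ΔE = 122.4 × (1/n_f² − 1/n_i²), so 1/n_f² − 1/n_i² = 0.9372.
With n_f = 1: 1/n_i² = 1/1 − 0.9372 = 0.06284, so n_i ≈ 3.99.

n_i = 4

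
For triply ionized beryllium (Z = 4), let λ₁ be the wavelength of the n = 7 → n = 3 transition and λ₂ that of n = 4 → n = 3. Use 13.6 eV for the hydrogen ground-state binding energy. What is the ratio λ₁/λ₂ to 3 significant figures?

λ ∝ 1/ΔE ∝ 1/(1/n_f² − 1/n_i²), and the Z² and hc factors cancel in the ratio.
λ₁/λ₂ = (1/3² − 1/4²)/(1/3² − 1/7²) = 0.04861/0.09070 = 0.536.

0.536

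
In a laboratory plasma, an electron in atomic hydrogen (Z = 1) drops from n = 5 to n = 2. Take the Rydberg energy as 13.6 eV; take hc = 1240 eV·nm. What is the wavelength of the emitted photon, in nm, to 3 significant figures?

434 nm

ΔE = 13.60 × (1/2² − 1/5²) = 13.60 × 0.2100 = 2.856 eV.
λ = hc/ΔE = 1240 / 2.856 = 434 nm.
This line belongs to the Balmer series.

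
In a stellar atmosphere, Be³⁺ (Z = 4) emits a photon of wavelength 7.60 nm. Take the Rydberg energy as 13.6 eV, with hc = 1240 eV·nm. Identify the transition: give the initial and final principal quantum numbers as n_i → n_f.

The photon energy is ΔE = hc/λ = 1240 / 7.60 = 163.2 eV.
With Z = 4, ΔE = 217.6 × (1/n_f² − 1/n_i²), so 1/n_f² − 1/n_i² = 0.7498.
Trying n_f = 1 gives 1/n_i² = 0.2502, i.e. n_i ≈ 2; this pair matches.

n_i = 2, n_f = 1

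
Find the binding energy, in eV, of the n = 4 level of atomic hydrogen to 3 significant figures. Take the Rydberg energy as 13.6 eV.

0.850 eV

E_4 = −13.60/16 = −0.850 eV, so ionization (to E = 0) requires 0.850 eV.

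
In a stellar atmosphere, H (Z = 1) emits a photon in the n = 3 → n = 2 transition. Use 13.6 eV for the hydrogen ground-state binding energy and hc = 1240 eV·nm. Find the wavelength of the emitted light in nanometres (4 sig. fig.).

ΔE = 13.60 × (1/2² − 1/3²) = 13.60 × 0.1389 = 1.889 eV.
λ = hc/ΔE = 1240 / 1.889 = 656.5 nm.
This line belongs to the Balmer series.

656.5 nm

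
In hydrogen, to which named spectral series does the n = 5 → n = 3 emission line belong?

Paschen

The series is set by the lower level: n_f = 3 is the Paschen series.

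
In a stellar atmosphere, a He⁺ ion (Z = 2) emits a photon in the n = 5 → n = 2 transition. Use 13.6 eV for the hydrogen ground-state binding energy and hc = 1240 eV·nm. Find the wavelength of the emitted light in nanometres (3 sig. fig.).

For Z = 2 the level energies scale as Z², so the effective Rydberg energy is 13.6 × 4 = 54.40 eV.
ΔE = 54.40 × (1/2² − 1/5²) = 54.40 × 0.2100 = 11.42 eV.
λ = hc/ΔE = 1240 / 11.42 = 109 nm.

109 nm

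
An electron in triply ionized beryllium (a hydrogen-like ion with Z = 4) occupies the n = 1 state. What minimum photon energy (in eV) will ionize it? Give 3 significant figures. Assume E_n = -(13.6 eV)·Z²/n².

E_n = −13.6 Z²/n² = −217.6/n² eV for Z = 4.
E_1 = −217.6/1 = −218 eV, so ionization (to E = 0) requires 218 eV.

218 eV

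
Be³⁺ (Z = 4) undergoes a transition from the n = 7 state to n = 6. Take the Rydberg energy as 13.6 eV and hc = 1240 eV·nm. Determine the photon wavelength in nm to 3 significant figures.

For Z = 4 the level energies scale as Z², so the effective Rydberg energy is 13.6 × 16 = 217.6 eV.
ΔE = 217.6 × (1/6² − 1/7²) = 217.6 × 0.007370 = 1.604 eV.
λ = hc/ΔE = 1240 / 1.604 = 773 nm.

773 nm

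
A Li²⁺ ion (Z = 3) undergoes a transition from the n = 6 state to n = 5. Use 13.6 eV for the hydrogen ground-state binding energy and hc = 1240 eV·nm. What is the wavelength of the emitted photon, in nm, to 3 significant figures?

For Z = 3 the level energies scale as Z², so the effective Rydberg energy is 13.6 × 9 = 122.4 eV.
ΔE = 122.4 × (1/5² − 1/6²) = 122.4 × 0.01222 = 1.496 eV.
λ = hc/ΔE = 1240 / 1.496 = 829 nm.

829 nm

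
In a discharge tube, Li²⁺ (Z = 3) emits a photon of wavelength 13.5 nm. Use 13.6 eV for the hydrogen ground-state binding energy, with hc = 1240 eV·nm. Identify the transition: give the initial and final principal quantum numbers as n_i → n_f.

n_i = 2, n_f = 1

The photon energy is ΔE = hc/λ = 1240 / 13.5 = 91.85 eV.
With Z = 3, ΔE = 122.4 × (1/n_f² − 1/n_i²), so 1/n_f² − 1/n_i² = 0.7504.
Trying n_f = 1 gives 1/n_i² = 0.2496, i.e. n_i ≈ 2; this pair matches.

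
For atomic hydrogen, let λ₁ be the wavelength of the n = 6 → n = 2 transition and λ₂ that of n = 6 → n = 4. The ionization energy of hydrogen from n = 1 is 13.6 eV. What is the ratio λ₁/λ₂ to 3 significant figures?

λ ∝ 1/ΔE ∝ 1/(1/n_f² − 1/n_i²), and the Z² and hc factors cancel in the ratio.
λ₁/λ₂ = (1/4² − 1/6²)/(1/2² − 1/6²) = 0.03472/0.2222 = 0.156.

0.156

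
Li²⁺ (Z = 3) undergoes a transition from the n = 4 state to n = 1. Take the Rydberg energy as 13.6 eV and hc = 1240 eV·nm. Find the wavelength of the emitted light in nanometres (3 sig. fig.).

For Z = 3 the level energies scale as Z², so the effective Rydberg energy is 13.6 × 9 = 122.4 eV.
ΔE = 122.4 × (1/1² − 1/4²) = 122.4 × 0.9375 = 114.8 eV.
λ = hc/ΔE = 1240 / 114.8 = 10.8 nm.

10.8 nm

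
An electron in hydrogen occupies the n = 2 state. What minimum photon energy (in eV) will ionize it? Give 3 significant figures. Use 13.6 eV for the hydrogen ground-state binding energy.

3.40 eV

E_2 = −13.60/4 = −3.40 eV, so ionization (to E = 0) requires 3.40 eV.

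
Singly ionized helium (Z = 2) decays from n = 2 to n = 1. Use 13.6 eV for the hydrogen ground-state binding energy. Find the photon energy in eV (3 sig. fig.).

40.8 eV

The Bohr energies scale as Z², so for Z = 2: E_n = −54.40/n² eV.
E_2 = −54.40/4 = −13.60 eV and E_1 = −54.40/1 = −54.40 eV.
The photon energy is |E_2 − E_1| = 40.8 eV.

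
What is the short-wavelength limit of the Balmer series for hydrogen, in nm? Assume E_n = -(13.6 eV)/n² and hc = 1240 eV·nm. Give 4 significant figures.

The Balmer series has lower level n_f = 2; the series limit corresponds to n_i → ∞.
ΔE_max = 13.6 × 1 / 2² = 3.400 eV.
λ_min = 1240 / 3.400 = 364.7 nm.

364.7 nm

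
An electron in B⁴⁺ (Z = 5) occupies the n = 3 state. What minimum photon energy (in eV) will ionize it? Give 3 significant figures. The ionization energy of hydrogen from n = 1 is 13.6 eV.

E_n = −13.6 Z²/n² = −340.0/n² eV for Z = 5.
E_3 = −340.0/9 = −37.8 eV, so ionization (to E = 0) requires 37.8 eV.

37.8 eV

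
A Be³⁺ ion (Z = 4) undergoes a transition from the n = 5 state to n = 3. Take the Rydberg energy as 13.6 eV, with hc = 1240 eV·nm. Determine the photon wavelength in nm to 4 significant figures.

80.14 nm

For Z = 4 the level energies scale as Z², so the effective Rydberg energy is 13.6 × 16 = 217.6 eV.
ΔE = 217.6 × (1/3² − 1/5²) = 217.6 × 0.07111 = 15.47 eV.
λ = hc/ΔE = 1240 / 15.47 = 80.14 nm.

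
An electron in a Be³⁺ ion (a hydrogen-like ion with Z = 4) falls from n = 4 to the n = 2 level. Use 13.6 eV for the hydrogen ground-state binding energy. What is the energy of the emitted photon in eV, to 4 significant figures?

The Bohr energies scale as Z², so for Z = 4: E_n = −217.6/n² eV.
E_4 = −217.6/16 = −13.60 eV and E_2 = −217.6/4 = −54.40 eV.
The photon energy is |E_4 − E_2| = 40.80 eV.

40.80 eV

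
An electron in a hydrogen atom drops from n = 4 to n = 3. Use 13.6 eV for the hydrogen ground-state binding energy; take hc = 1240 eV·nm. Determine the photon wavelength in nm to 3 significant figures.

ΔE = 13.60 × (1/3² − 1/4²) = 13.60 × 0.04861 = 0.6611 eV.
λ = hc/ΔE = 1240 / 0.6611 = 1880 nm.
This line belongs to the Paschen series.

1880 nm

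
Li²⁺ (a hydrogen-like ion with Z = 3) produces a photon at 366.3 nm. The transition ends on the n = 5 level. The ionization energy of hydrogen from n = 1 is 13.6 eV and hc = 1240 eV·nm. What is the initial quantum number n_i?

n_i = 9

The photon energy is ΔE = hc/λ = 1240 / 366.3 = 3.385 eV.
With Z = 3, ΔE = 122.4 × (1/n_f² − 1/n_i²), so 1/n_f² − 1/n_i² = 0.02766.
With n_f = 5: 1/n_i² = 1/25 − 0.02766 = 0.01234, so n_i ≈ 9.00.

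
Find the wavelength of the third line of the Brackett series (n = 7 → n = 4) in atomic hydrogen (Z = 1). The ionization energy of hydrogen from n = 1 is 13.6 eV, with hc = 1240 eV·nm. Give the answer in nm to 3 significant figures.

The Brackett series terminates on n_f = 4; the third line has n_i = 4+3 = 7.
ΔE = 13.60 × (1/4² − 1/7²) = 0.5724 eV.
λ = 1240 / 0.5724 = 2170 nm.

2170 nm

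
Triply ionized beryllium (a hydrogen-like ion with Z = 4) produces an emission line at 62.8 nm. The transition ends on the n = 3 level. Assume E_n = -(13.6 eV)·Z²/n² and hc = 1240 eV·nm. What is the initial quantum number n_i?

n_i = 7

The photon energy is ΔE = hc/λ = 1240 / 62.8 = 19.75 eV.
With Z = 4, ΔE = 217.6 × (1/n_f² − 1/n_i²), so 1/n_f² − 1/n_i² = 0.09074.
With n_f = 3: 1/n_i² = 1/9 − 0.09074 = 0.02037, so n_i ≈ 7.01.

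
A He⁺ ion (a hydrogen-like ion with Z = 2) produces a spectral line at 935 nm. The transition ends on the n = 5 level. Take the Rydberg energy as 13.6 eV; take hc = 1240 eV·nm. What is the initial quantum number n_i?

The photon energy is ΔE = hc/λ = 1240 / 935 = 1.326 eV.
With Z = 2, ΔE = 54.40 × (1/n_f² − 1/n_i²), so 1/n_f² − 1/n_i² = 0.02438.
With n_f = 5: 1/n_i² = 1/25 − 0.02438 = 0.01562, so n_i ≈ 8.00.

n_i = 8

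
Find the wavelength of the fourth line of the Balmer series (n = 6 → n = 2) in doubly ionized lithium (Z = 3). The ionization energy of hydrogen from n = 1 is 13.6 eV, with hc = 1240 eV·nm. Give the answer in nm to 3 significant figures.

The Balmer series terminates on n_f = 2; the fourth line has n_i = 2+4 = 6.
ΔE = 122.4 × (1/2² − 1/6²) = 27.20 eV.
λ = 1240 / 27.20 = 45.6 nm.

45.6 nm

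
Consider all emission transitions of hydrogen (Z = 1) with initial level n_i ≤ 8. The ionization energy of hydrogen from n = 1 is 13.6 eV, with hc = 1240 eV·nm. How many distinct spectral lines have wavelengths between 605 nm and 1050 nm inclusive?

Enumerate all n_i → n_f pairs with 1 ≤ n_f < n_i ≤ 8 and compute λ = 1240 / [13.6·1·(1/n_f² − 1/n_i²)].
Lines falling in [605, 1050] nm: 3→2 (656.5 nm), 8→3 (954.9 nm), 7→3 (1005 nm).

3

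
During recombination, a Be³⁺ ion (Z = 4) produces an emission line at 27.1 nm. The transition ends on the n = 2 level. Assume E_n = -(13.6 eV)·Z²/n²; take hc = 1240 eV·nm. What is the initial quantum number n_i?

n_i = 5

The photon energy is ΔE = hc/λ = 1240 / 27.1 = 45.76 eV.
With Z = 4, ΔE = 217.6 × (1/n_f² − 1/n_i²), so 1/n_f² − 1/n_i² = 0.2103.
With n_f = 2: 1/n_i² = 1/4 − 0.2103 = 0.03972, so n_i ≈ 5.02.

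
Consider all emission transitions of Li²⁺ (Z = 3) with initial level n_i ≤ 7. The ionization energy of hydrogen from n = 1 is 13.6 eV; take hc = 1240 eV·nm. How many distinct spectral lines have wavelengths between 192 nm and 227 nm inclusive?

1

Enumerate all n_i → n_f pairs with 1 ≤ n_f < n_i ≤ 7 and compute λ = 1240 / [13.6·9·(1/n_f² − 1/n_i²)].
Lines falling in [192, 227] nm: 4→3 (208.4 nm).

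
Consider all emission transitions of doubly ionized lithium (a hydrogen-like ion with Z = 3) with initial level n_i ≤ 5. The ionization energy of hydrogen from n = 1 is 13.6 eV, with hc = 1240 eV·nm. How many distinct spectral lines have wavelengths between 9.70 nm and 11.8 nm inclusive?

3

Enumerate all n_i → n_f pairs with 1 ≤ n_f < n_i ≤ 5 and compute λ = 1240 / [13.6·9·(1/n_f² − 1/n_i²)].
Lines falling in [9.70, 11.8] nm: 5→1 (10.55 nm), 4→1 (10.81 nm), 3→1 (11.40 nm).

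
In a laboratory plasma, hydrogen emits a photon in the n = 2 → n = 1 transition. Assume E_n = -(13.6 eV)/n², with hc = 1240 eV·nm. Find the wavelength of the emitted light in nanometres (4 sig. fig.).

ΔE = 13.60 × (1/1² − 1/2²) = 13.60 × 0.7500 = 10.20 eV.
λ = hc/ΔE = 1240 / 10.20 = 121.6 nm.

121.6 nm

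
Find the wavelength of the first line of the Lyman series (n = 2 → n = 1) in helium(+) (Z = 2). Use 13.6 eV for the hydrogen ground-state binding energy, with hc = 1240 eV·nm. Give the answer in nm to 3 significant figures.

30.4 nm

The Lyman series terminates on n_f = 1; the first line has n_i = 1+1 = 2.
ΔE = 54.40 × (1/1² − 1/2²) = 40.80 eV.
λ = 1240 / 40.80 = 30.4 nm.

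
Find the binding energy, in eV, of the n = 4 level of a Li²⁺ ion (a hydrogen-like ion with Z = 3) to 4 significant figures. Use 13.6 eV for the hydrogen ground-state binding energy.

7.650 eV

E_n = −13.6 Z²/n² = −122.4/n² eV for Z = 3.
E_4 = −122.4/16 = −7.650 eV, so ionization (to E = 0) requires 7.650 eV.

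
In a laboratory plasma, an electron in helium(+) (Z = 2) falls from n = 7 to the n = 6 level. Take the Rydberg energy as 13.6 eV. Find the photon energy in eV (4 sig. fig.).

The Bohr energies scale as Z², so for Z = 2: E_n = −54.40/n² eV.
E_7 = −54.40/49 = −1.110 eV and E_6 = −54.40/36 = −1.511 eV.
The photon energy is |E_7 − E_6| = 0.4009 eV.

0.4009 eV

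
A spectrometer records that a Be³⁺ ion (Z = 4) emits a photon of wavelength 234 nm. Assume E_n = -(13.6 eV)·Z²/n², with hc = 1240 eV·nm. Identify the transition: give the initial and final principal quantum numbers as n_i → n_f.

The photon energy is ΔE = hc/λ = 1240 / 234 = 5.299 eV.
With Z = 4, ΔE = 217.6 × (1/n_f² − 1/n_i²), so 1/n_f² − 1/n_i² = 0.02435.
Trying n_f = 5 gives 1/n_i² = 0.01565, i.e. n_i ≈ 8; this pair matches.

n_i = 8, n_f = 5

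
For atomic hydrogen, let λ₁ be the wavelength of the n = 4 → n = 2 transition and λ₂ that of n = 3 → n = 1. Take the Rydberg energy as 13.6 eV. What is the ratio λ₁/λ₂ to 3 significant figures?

4.74

λ ∝ 1/ΔE ∝ 1/(1/n_f² − 1/n_i²), and the Z² and hc factors cancel in the ratio.
λ₁/λ₂ = (1/1² − 1/3²)/(1/2² − 1/4²) = 0.8889/0.1875 = 4.74.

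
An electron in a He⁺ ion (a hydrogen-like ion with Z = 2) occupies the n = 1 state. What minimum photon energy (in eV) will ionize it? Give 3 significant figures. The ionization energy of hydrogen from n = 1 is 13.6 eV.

54.4 eV

E_n = −13.6 Z²/n² = −54.40/n² eV for Z = 2.
E_1 = −54.40/1 = −54.4 eV, so ionization (to E = 0) requires 54.4 eV.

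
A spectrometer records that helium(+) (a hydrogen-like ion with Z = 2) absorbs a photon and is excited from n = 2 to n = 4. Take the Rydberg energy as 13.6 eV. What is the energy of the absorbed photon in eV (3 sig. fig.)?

10.2 eV

The Bohr energies scale as Z², so for Z = 2: E_n = −54.40/n² eV.
E_4 = −54.40/16 = −3.400 eV and E_2 = −54.40/4 = −13.60 eV.
The photon energy is |E_4 − E_2| = 10.2 eV.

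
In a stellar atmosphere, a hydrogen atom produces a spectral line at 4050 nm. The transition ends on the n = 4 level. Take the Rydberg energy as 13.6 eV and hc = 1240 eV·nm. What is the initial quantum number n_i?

n_i = 5

The photon energy is ΔE = hc/λ = 1240 / 4050 = 0.3062 eV.
With Z = 1, ΔE = 13.60 × (1/n_f² − 1/n_i²), so 1/n_f² − 1/n_i² = 0.02251.
With n_f = 4: 1/n_i² = 1/16 − 0.02251 = 0.03999, so n_i ≈ 5.00.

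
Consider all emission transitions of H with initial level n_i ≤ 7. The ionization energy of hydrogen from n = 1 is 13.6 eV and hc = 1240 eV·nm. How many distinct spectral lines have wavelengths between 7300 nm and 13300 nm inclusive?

Enumerate all n_i → n_f pairs with 1 ≤ n_f < n_i ≤ 7 and compute λ = 1240 / [13.6·1·(1/n_f² − 1/n_i²)].
Lines falling in [7300, 13300] nm: 6→5 (7460 nm), 7→6 (12370 nm).

2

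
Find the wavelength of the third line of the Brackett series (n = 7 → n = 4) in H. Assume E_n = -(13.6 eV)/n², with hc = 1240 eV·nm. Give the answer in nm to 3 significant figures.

2170 nm

The Brackett series terminates on n_f = 4; the third line has n_i = 4+3 = 7.
ΔE = 13.60 × (1/4² − 1/7²) = 0.5724 eV.
λ = 1240 / 0.5724 = 2170 nm.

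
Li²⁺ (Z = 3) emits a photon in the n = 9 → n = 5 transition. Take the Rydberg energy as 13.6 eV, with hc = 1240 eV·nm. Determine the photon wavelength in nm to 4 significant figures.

For Z = 3 the level energies scale as Z², so the effective Rydberg energy is 13.6 × 9 = 122.4 eV.
ΔE = 122.4 × (1/5² − 1/9²) = 122.4 × 0.02765 = 3.385 eV.
λ = hc/ΔE = 1240 / 3.385 = 366.3 nm.

366.3 nm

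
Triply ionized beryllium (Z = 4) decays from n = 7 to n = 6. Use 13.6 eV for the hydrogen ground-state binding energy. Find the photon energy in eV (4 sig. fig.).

1.604 eV

The Bohr energies scale as Z², so for Z = 4: E_n = −217.6/n² eV.
E_7 = −217.6/49 = −4.441 eV and E_6 = −217.6/36 = −6.044 eV.
The photon energy is |E_7 − E_6| = 1.604 eV.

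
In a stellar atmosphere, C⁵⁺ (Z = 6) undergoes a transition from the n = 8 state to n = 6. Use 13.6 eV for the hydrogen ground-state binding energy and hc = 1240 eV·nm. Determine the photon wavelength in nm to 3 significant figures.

208 nm

For Z = 6 the level energies scale as Z², so the effective Rydberg energy is 13.6 × 36 = 489.6 eV.
ΔE = 489.6 × (1/6² − 1/8²) = 489.6 × 0.01215 = 5.950 eV.
λ = hc/ΔE = 1240 / 5.950 = 208 nm.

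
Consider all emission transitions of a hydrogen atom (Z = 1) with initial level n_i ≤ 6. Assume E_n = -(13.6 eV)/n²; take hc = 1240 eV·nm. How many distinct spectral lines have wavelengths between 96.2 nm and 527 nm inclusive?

6

Enumerate all n_i → n_f pairs with 1 ≤ n_f < n_i ≤ 6 and compute λ = 1240 / [13.6·1·(1/n_f² − 1/n_i²)].
Lines falling in [96.2, 527] nm: 4→1 (97.25 nm), 3→1 (102.6 nm), 2→1 (121.6 nm), 6→2 (410.3 nm), 5→2 (434.2 nm), 4→2 (486.3 nm).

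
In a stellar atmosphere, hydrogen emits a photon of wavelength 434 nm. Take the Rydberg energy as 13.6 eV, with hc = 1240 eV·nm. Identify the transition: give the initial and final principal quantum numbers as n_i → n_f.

The photon energy is ΔE = hc/λ = 1240 / 434 = 2.857 eV.
With Z = 1, ΔE = 13.60 × (1/n_f² − 1/n_i²), so 1/n_f² − 1/n_i² = 0.2101.
Trying n_f = 2 gives 1/n_i² = 0.03992, i.e. n_i ≈ 5; this pair matches.

n_i = 5, n_f = 2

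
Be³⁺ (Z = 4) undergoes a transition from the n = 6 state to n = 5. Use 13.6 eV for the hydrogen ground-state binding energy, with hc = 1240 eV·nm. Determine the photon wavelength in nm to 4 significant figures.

466.2 nm

For Z = 4 the level energies scale as Z², so the effective Rydberg energy is 13.6 × 16 = 217.6 eV.
ΔE = 217.6 × (1/5² − 1/6²) = 217.6 × 0.01222 = 2.660 eV.
λ = hc/ΔE = 1240 / 2.660 = 466.2 nm.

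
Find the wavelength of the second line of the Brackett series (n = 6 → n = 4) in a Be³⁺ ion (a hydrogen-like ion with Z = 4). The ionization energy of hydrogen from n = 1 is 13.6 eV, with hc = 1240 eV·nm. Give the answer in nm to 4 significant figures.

164.1 nm

The Brackett series terminates on n_f = 4; the second line has n_i = 4+2 = 6.
ΔE = 217.6 × (1/4² − 1/6²) = 7.556 eV.
λ = 1240 / 7.556 = 164.1 nm.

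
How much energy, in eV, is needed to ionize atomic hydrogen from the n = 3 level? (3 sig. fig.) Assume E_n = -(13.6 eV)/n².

E_3 = −13.60/9 = −1.51 eV, so ionization (to E = 0) requires 1.51 eV.

1.51 eV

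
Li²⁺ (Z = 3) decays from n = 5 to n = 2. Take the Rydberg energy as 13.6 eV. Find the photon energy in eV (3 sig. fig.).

25.7 eV

The Bohr energies scale as Z², so for Z = 3: E_n = −122.4/n² eV.
E_5 = −122.4/25 = −4.896 eV and E_2 = −122.4/4 = −30.60 eV.
The photon energy is |E_5 − E_2| = 25.7 eV.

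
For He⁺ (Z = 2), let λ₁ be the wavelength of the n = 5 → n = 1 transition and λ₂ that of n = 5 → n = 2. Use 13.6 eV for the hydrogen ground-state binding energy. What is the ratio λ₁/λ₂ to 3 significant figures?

0.219

λ ∝ 1/ΔE ∝ 1/(1/n_f² − 1/n_i²), and the Z² and hc factors cancel in the ratio.
λ₁/λ₂ = (1/2² − 1/5²)/(1/1² − 1/5²) = 0.2100/0.9600 = 0.219.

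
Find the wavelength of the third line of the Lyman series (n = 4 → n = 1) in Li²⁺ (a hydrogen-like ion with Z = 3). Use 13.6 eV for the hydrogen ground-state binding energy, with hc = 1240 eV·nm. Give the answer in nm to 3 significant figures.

10.8 nm

The Lyman series terminates on n_f = 1; the third line has n_i = 1+3 = 4.
ΔE = 122.4 × (1/1² − 1/4²) = 114.8 eV.
λ = 1240 / 114.8 = 10.8 nm.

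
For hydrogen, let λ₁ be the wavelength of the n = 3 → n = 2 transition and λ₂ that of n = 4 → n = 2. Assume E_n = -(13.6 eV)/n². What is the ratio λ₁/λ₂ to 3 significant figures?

1.35

λ ∝ 1/ΔE ∝ 1/(1/n_f² − 1/n_i²), and the Z² and hc factors cancel in the ratio.
λ₁/λ₂ = (1/2² − 1/4²)/(1/2² − 1/3²) = 0.1875/0.1389 = 1.35.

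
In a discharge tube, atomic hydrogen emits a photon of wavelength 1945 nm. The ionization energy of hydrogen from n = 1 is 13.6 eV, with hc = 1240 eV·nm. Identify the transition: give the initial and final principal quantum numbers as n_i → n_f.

The photon energy is ΔE = hc/λ = 1240 / 1945 = 0.6375 eV.
With Z = 1, ΔE = 13.60 × (1/n_f² − 1/n_i²), so 1/n_f² − 1/n_i² = 0.04688.
Trying n_f = 4 gives 1/n_i² = 0.01562, i.e. n_i ≈ 8; this pair matches.

n_i = 8, n_f = 4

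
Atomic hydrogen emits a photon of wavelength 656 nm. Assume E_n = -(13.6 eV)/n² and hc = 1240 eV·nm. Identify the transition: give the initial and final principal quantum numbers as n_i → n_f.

The photon energy is ΔE = hc/λ = 1240 / 656 = 1.890 eV.
With Z = 1, ΔE = 13.60 × (1/n_f² − 1/n_i²), so 1/n_f² − 1/n_i² = 0.1390.
Trying n_f = 2 gives 1/n_i² = 0.1110, i.e. n_i ≈ 3; this pair matches.

n_i = 3, n_f = 2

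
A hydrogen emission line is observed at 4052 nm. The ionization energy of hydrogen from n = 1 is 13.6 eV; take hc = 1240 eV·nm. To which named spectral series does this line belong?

ΔE = 1240/4052 = 0.3060 eV.
This matches 13.6 × (1/4² − 1/5²), so n_f = 4: the Brackett series.

Brackett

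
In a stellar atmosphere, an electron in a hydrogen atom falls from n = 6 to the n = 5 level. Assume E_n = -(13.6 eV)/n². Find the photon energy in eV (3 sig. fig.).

0.166 eV

E_6 = −13.60/36 = −0.3778 eV and E_5 = −13.60/25 = −0.5440 eV.
The photon energy is |E_6 − E_5| = 0.166 eV.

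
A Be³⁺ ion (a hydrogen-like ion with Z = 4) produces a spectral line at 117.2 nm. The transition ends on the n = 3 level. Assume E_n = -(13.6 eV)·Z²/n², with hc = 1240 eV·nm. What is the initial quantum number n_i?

The photon energy is ΔE = hc/λ = 1240 / 117.2 = 10.58 eV.
With Z = 4, ΔE = 217.6 × (1/n_f² − 1/n_i²), so 1/n_f² − 1/n_i² = 0.04862.
With n_f = 3: 1/n_i² = 1/9 − 0.04862 = 0.06249, so n_i ≈ 4.00.

n_i = 4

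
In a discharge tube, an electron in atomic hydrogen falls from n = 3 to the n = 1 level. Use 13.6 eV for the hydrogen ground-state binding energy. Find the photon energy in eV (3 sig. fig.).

E_3 = −13.60/9 = −1.511 eV and E_1 = −13.60/1 = −13.60 eV.
The photon energy is |E_3 − E_1| = 12.1 eV.

12.1 eV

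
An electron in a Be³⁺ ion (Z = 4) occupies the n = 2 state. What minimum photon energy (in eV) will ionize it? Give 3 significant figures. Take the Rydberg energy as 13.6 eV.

E_n = −13.6 Z²/n² = −217.6/n² eV for Z = 4.
E_2 = −217.6/4 = −54.4 eV, so ionization (to E = 0) requires 54.4 eV.

54.4 eV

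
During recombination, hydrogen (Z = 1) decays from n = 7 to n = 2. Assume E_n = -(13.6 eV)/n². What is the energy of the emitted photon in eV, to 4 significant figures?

E_7 = −13.60/49 = −0.2776 eV and E_2 = −13.60/4 = −3.400 eV.
The photon energy is |E_7 − E_2| = 3.122 eV.

3.122 eV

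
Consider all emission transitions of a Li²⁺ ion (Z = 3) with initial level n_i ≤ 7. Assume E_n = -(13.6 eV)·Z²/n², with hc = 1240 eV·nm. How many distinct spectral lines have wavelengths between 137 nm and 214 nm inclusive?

2

Enumerate all n_i → n_f pairs with 1 ≤ n_f < n_i ≤ 7 and compute λ = 1240 / [13.6·9·(1/n_f² − 1/n_i²)].
Lines falling in [137, 214] nm: 5→3 (142.5 nm), 4→3 (208.4 nm).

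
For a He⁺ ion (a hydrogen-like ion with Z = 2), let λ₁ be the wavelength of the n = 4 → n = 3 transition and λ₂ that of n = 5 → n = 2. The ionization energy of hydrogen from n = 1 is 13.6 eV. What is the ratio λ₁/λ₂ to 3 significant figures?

4.32

λ ∝ 1/ΔE ∝ 1/(1/n_f² − 1/n_i²), and the Z² and hc factors cancel in the ratio.
λ₁/λ₂ = (1/2² − 1/5²)/(1/3² − 1/4²) = 0.2100/0.04861 = 4.32.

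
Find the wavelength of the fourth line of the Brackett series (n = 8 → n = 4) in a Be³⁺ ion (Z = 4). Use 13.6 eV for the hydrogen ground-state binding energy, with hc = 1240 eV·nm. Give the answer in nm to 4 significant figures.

121.6 nm

The Brackett series terminates on n_f = 4; the fourth line has n_i = 4+4 = 8.
ΔE = 217.6 × (1/4² − 1/8²) = 10.20 eV.
λ = 1240 / 10.20 = 121.6 nm.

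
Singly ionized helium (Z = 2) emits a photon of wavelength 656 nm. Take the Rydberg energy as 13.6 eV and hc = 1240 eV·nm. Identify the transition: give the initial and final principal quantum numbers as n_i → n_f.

The photon energy is ΔE = hc/λ = 1240 / 656 = 1.890 eV.
With Z = 2, ΔE = 54.40 × (1/n_f² − 1/n_i²), so 1/n_f² − 1/n_i² = 0.03475.
Trying n_f = 4 gives 1/n_i² = 0.02775, i.e. n_i ≈ 6; this pair matches.

n_i = 6, n_f = 4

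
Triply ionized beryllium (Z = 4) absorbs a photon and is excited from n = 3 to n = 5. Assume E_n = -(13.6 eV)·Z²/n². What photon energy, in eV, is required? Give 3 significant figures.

The Bohr energies scale as Z², so for Z = 4: E_n = −217.6/n² eV.
E_5 = −217.6/25 = −8.704 eV and E_3 = −217.6/9 = −24.18 eV.
The photon energy is |E_5 − E_3| = 15.5 eV.

15.5 eV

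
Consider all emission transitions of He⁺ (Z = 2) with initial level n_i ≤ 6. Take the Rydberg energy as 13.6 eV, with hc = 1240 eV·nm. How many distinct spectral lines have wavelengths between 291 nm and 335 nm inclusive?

1

Enumerate all n_i → n_f pairs with 1 ≤ n_f < n_i ≤ 6 and compute λ = 1240 / [13.6·4·(1/n_f² − 1/n_i²)].
Lines falling in [291, 335] nm: 5→3 (320.5 nm).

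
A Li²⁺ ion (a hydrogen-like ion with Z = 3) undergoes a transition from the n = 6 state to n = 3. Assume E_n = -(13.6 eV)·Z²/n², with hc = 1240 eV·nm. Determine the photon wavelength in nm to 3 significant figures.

For Z = 3 the level energies scale as Z², so the effective Rydberg energy is 13.6 × 9 = 122.4 eV.
ΔE = 122.4 × (1/3² − 1/6²) = 122.4 × 0.08333 = 10.20 eV.
λ = hc/ΔE = 1240 / 10.20 = 122 nm.

122 nm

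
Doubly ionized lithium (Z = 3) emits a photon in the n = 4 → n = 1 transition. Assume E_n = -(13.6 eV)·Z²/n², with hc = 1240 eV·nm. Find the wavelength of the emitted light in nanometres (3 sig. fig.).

For Z = 3 the level energies scale as Z², so the effective Rydberg energy is 13.6 × 9 = 122.4 eV.
ΔE = 122.4 × (1/1² − 1/4²) = 122.4 × 0.9375 = 114.8 eV.
λ = hc/ΔE = 1240 / 114.8 = 10.8 nm.

10.8 nm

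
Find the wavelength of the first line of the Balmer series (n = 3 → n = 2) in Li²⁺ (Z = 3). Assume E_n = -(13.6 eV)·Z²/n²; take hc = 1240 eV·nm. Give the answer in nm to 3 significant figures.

72.9 nm

The Balmer series terminates on n_f = 2; the first line has n_i = 2+1 = 3.
ΔE = 122.4 × (1/2² − 1/3²) = 17.00 eV.
λ = 1240 / 17.00 = 72.9 nm.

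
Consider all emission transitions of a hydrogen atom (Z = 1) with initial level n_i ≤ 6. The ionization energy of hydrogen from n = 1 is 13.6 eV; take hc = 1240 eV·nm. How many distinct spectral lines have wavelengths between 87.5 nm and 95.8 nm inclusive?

Enumerate all n_i → n_f pairs with 1 ≤ n_f < n_i ≤ 6 and compute λ = 1240 / [13.6·1·(1/n_f² − 1/n_i²)].
Lines falling in [87.5, 95.8] nm: 6→1 (93.78 nm), 5→1 (94.98 nm).

2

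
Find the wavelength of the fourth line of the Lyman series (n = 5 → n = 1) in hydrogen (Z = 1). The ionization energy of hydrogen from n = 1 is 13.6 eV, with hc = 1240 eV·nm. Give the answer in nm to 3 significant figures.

The Lyman series terminates on n_f = 1; the fourth line has n_i = 1+4 = 5.
ΔE = 13.60 × (1/1² − 1/5²) = 13.06 eV.
λ = 1240 / 13.06 = 95.0 nm.

95.0 nm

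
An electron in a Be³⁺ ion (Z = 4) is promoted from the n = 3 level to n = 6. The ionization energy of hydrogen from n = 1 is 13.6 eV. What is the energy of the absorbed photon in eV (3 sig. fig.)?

18.1 eV

The Bohr energies scale as Z², so for Z = 4: E_n = −217.6/n² eV.
E_6 = −217.6/36 = −6.044 eV and E_3 = −217.6/9 = −24.18 eV.
The photon energy is |E_6 − E_3| = 18.1 eV.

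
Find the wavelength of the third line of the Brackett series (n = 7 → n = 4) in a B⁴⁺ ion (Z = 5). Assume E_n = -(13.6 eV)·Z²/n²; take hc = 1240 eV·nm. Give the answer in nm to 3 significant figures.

The Brackett series terminates on n_f = 4; the third line has n_i = 4+3 = 7.
ΔE = 340.0 × (1/4² − 1/7²) = 14.31 eV.
λ = 1240 / 14.31 = 86.6 nm.

86.6 nm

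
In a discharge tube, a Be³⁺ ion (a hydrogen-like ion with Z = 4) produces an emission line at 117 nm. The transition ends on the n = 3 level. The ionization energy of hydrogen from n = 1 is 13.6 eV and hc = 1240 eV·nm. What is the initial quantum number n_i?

n_i = 4

The photon energy is ΔE = hc/λ = 1240 / 117 = 10.60 eV.
With Z = 4, ΔE = 217.6 × (1/n_f² − 1/n_i²), so 1/n_f² − 1/n_i² = 0.04871.
With n_f = 3: 1/n_i² = 1/9 − 0.04871 = 0.06241, so n_i ≈ 4.00.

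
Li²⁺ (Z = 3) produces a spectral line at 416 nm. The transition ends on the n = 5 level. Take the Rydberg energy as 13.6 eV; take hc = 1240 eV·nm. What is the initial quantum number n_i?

n_i = 8

The photon energy is ΔE = hc/λ = 1240 / 416 = 2.981 eV.
With Z = 3, ΔE = 122.4 × (1/n_f² − 1/n_i²), so 1/n_f² − 1/n_i² = 0.02435.
With n_f = 5: 1/n_i² = 1/25 − 0.02435 = 0.01565, so n_i ≈ 7.99.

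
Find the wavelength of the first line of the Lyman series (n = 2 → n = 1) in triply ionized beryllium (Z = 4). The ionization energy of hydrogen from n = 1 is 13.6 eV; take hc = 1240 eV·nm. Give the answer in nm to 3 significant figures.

The Lyman series terminates on n_f = 1; the first line has n_i = 1+1 = 2.
ΔE = 217.6 × (1/1² − 1/2²) = 163.2 eV.
λ = 1240 / 163.2 = 7.60 nm.

7.60 nm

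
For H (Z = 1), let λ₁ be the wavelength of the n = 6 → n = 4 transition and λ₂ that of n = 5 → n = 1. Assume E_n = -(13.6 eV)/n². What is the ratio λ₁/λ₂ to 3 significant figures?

λ ∝ 1/ΔE ∝ 1/(1/n_f² − 1/n_i²), and the Z² and hc factors cancel in the ratio.
λ₁/λ₂ = (1/1² − 1/5²)/(1/4² − 1/6²) = 0.9600/0.03472 = 27.6.

27.6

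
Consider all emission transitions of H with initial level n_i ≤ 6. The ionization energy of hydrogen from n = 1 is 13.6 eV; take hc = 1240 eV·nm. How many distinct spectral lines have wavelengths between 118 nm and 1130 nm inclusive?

Enumerate all n_i → n_f pairs with 1 ≤ n_f < n_i ≤ 6 and compute λ = 1240 / [13.6·1·(1/n_f² − 1/n_i²)].
Lines falling in [118, 1130] nm: 2→1 (121.6 nm), 6→2 (410.3 nm), 5→2 (434.2 nm), 4→2 (486.3 nm), 3→2 (656.5 nm), 6→3 (1094 nm).

6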